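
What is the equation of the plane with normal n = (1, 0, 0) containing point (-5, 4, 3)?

The plane through P with normal n = (a, b, c) satisfies n·(r - P) = 0,
i.e. ax + by + cz = a·x₀ + b·y₀ + c·z₀.
d = 1·(-5) + 0·4 + 0·3
  = -5 + 0 + 0
  = -5
Equation: x = -5

x = -5


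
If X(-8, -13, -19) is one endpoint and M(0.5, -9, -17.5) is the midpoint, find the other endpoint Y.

Y = 2M - X
  = (2·0.5 - (-8), 2·(-9) - (-13), 2·(-17.5) - (-19))
  = (1 + 8, -18 + 13, -35 + 19)
  = (9, -5, -16)

(9, -5, -16)


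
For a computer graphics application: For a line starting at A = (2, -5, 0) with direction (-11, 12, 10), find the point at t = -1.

P(t) = A + t·d
  = (2 + (-11)·(-1), -5 + 12·(-1), 0 + 10·(-1))
  = (2 + 11, -5 - 12, 0 - 10)
  = (13, -17, -10)

(13, -17, -10)


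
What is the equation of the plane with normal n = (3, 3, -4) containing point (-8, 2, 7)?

The plane through P with normal n = (a, b, c) satisfies n·(r - P) = 0,
i.e. ax + by + cz = a·x₀ + b·y₀ + c·z₀.
d = 3·(-8) + 3·2 + (-4)·7
  = -24 + 6 - 28
  = -46
Equation: 3x + 3y - 4z = -46

3x + 3y - 4z = -46


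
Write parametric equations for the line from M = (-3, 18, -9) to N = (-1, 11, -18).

Direction vector d = N - M = (-1 + 3, 11 - 18, -18 + 9) = (2, -7, -9)
Parametric form r = M + t·d:
x = -3 + 2t, y = 18 - 7t, z = -9 - 9t

x = -3 + 2t, y = 18 - 7t, z = -9 - 9t


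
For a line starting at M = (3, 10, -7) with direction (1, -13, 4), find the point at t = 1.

P(t) = M + t·d
  = (3 + 1·1, 10 + (-13)·1, -7 + 4·1)
  = (3 + 1, 10 - 13, -7 + 4)
  = (4, -3, -3)

(4, -3, -3)


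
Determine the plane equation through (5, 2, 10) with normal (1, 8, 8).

The plane through P with normal n = (a, b, c) satisfies n·(r - P) = 0,
i.e. ax + by + cz = a·x₀ + b·y₀ + c·z₀.
d = 1·5 + 8·2 + 8·10
  = 5 + 16 + 80
  = 101
Equation: x + 8y + 8z = 101

x + 8y + 8z = 101


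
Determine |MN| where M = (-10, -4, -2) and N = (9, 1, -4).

d = √[(x₂-x₁)² + (y₂-y₁)² + (z₂-z₁)²]
  = √[19² + 5² + (-2)²]
  = √[361 + 25 + 4]
  = √390
  ≈ 19.75

19.75


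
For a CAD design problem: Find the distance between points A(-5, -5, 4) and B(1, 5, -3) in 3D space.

d = √[(x₂-x₁)² + (y₂-y₁)² + (z₂-z₁)²]
  = √[6² + 10² + (-7)²]
  = √[36 + 100 + 49]
  = √185
  ≈ 13.6

13.6


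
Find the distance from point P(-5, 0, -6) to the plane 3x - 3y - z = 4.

distance = |a·x₀ + b·y₀ + c·z₀ - d| / √(a² + b² + c²)
  = |3·(-5) + (-3)·0 + (-1)·(-6) - 4| / √(3² + (-3)² + (-1)²)
  = |-15 + 0 + 6 - 4| / √(9 + 9 + 1)
  = |-13| / √19
  = 13 / 4.359
  ≈ 2.982

2.982


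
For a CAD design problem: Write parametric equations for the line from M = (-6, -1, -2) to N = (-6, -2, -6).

Direction vector d = N - M = (-6 + 6, -2 + 1, -6 + 2) = (0, -1, -4)
Parametric form r = M + t·d:
x = -6, y = -1 - t, z = -2 - 4t

x = -6, y = -1 - t, z = -2 - 4t


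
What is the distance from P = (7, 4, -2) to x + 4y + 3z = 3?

distance = |a·x₀ + b·y₀ + c·z₀ - d| / √(a² + b² + c²)
  = |1·7 + 4·4 + 3·(-2) - 3| / √(1² + 4² + 3²)
  = |7 + 16 - 6 - 3| / √(1 + 16 + 9)
  = |14| / √26
  = 14 / 5.099
  ≈ 2.746

2.746


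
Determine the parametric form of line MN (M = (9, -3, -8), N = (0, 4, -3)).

Direction vector d = N - M = (0 - 9, 4 + 3, -3 + 8) = (-9, 7, 5)
Parametric form r = M + t·d:
x = 9 - 9t, y = -3 + 7t, z = -8 + 5t

x = 9 - 9t, y = -3 + 7t, z = -8 + 5t


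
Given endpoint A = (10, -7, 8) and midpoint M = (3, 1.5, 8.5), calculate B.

B = 2M - A
  = (2·3 - 10, 2·1.5 - (-7), 2·8.5 - 8)
  = (6 - 10, 3 + 7, 17 - 8)
  = (-4, 10, 9)

(-4, 10, 9)


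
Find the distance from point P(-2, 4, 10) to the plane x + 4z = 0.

distance = |a·x₀ + b·y₀ + c·z₀ - d| / √(a² + b² + c²)
  = |1·(-2) + 0·4 + 4·10 - 0| / √(1² + 0² + 4²)
  = |-2 + 0 + 40 + 0| / √(1 + 0 + 16)
  = |38| / √17
  = 38 / 4.123
  ≈ 9.216

9.216


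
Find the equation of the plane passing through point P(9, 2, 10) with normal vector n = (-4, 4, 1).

The plane through P with normal n = (a, b, c) satisfies n·(r - P) = 0,
i.e. ax + by + cz = a·x₀ + b·y₀ + c·z₀.
d = (-4)·9 + 4·2 + 1·10
  = -36 + 8 + 10
  = -18
Equation: -4x + 4y + z = -18

-4x + 4y + z = -18


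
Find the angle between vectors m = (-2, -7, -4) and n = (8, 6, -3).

m·n = (-2)·8 + (-7)·6 + (-4)·(-3) = -16 - 42 + 12 = -46
|m| = √((-2)² + (-7)² + (-4)²) = √69 ≈ 8.307
|n| = √(8² + 6² + (-3)²) = √109 ≈ 10.44
cos θ = (m·n)/(|m||n|) = -46/(8.307·10.44) ≈ -0.5304
θ = arccos(-0.5304) ≈ 122°

122°


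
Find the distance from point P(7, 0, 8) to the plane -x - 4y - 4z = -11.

distance = |a·x₀ + b·y₀ + c·z₀ - d| / √(a² + b² + c²)
  = |(-1)·7 + (-4)·0 + (-4)·8 - (-11)| / √((-1)² + (-4)² + (-4)²)
  = |-7 + 0 - 32 + 11| / √(1 + 16 + 16)
  = |-28| / √33
  = 28 / 5.745
  ≈ 4.874

4.874


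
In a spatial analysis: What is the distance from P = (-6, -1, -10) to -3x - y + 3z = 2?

distance = |a·x₀ + b·y₀ + c·z₀ - d| / √(a² + b² + c²)
  = |(-3)·(-6) + (-1)·(-1) + 3·(-10) - 2| / √((-3)² + (-1)² + 3²)
  = |18 + 1 - 30 - 2| / √(9 + 1 + 9)
  = |-13| / √19
  = 13 / 4.359
  ≈ 2.982

2.982


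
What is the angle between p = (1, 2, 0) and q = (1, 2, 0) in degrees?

p·q = 1·1 + 2·2 + 0·0 = 1 + 4 + 0 = 5
|p| = √(1² + 2² + 0²) = √5 ≈ 2.236
|q| = √(1² + 2² + 0²) = √5 ≈ 2.236
cos θ = (p·q)/(|p||q|) = 5/(2.236·2.236) ≈ 1
θ = arccos(1) ≈ 0°

0°


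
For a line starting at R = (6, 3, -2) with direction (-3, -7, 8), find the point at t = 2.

P(t) = R + t·d
  = (6 + (-3)·2, 3 + (-7)·2, -2 + 8·2)
  = (6 - 6, 3 - 14, -2 + 16)
  = (0, -11, 14)

(0, -11, 14)


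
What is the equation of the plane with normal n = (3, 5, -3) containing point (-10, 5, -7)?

The plane through P with normal n = (a, b, c) satisfies n·(r - P) = 0,
i.e. ax + by + cz = a·x₀ + b·y₀ + c·z₀.
d = 3·(-10) + 5·5 + (-3)·(-7)
  = -30 + 25 + 21
  = 16
Equation: 3x + 5y - 3z = 16

3x + 5y - 3z = 16


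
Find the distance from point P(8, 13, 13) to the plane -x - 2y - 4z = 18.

distance = |a·x₀ + b·y₀ + c·z₀ - d| / √(a² + b² + c²)
  = |(-1)·8 + (-2)·13 + (-4)·13 - 18| / √((-1)² + (-2)² + (-4)²)
  = |-8 - 26 - 52 - 18| / √(1 + 4 + 16)
  = |-104| / √21
  = 104 / 4.583
  ≈ 22.69

22.69


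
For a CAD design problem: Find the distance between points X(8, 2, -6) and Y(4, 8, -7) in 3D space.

d = √[(x₂-x₁)² + (y₂-y₁)² + (z₂-z₁)²]
  = √[(-4)² + 6² + (-1)²]
  = √[16 + 36 + 1]
  = √53
  ≈ 7.28

7.28


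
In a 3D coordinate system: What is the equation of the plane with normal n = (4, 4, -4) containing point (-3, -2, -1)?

The plane through P with normal n = (a, b, c) satisfies n·(r - P) = 0,
i.e. ax + by + cz = a·x₀ + b·y₀ + c·z₀.
d = 4·(-3) + 4·(-2) + (-4)·(-1)
  = -12 - 8 + 4
  = -16
Equation: 4x + 4y - 4z = -16

4x + 4y - 4z = -16


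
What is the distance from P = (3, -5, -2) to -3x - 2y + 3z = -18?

distance = |a·x₀ + b·y₀ + c·z₀ - d| / √(a² + b² + c²)
  = |(-3)·3 + (-2)·(-5) + 3·(-2) - (-18)| / √((-3)² + (-2)² + 3²)
  = |-9 + 10 - 6 + 18| / √(9 + 4 + 9)
  = |13| / √22
  = 13 / 4.69
  ≈ 2.772

2.772


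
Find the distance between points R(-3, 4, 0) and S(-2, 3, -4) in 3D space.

d = √[(x₂-x₁)² + (y₂-y₁)² + (z₂-z₁)²]
  = √[1² + (-1)² + (-4)²]
  = √[1 + 1 + 16]
  = √18
  ≈ 4.243

4.243


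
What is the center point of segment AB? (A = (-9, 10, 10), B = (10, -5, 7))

M = ((x₁+x₂)/2, (y₁+y₂)/2, (z₁+z₂)/2)
  = ((-9 + 10)/2, (10 - 5)/2, (10 + 7)/2)
  = (1/2, 5/2, 17/2)
  = (0.5, 2.5, 8.5)

(0.5, 2.5, 8.5)


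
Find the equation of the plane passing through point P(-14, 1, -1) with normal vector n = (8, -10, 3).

The plane through P with normal n = (a, b, c) satisfies n·(r - P) = 0,
i.e. ax + by + cz = a·x₀ + b·y₀ + c·z₀.
d = 8·(-14) + (-10)·1 + 3·(-1)
  = -112 - 10 - 3
  = -125
Equation: 8x - 10y + 3z = -125

8x - 10y + 3z = -125


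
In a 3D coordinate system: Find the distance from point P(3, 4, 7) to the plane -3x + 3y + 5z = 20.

distance = |a·x₀ + b·y₀ + c·z₀ - d| / √(a² + b² + c²)
  = |(-3)·3 + 3·4 + 5·7 - 20| / √((-3)² + 3² + 5²)
  = |-9 + 12 + 35 - 20| / √(9 + 9 + 25)
  = |18| / √43
  = 18 / 6.557
  ≈ 2.745

2.745


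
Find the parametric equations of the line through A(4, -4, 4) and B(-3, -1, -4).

Direction vector d = B - A = (-3 - 4, -1 + 4, -4 - 4) = (-7, 3, -8)
Parametric form r = A + t·d:
x = 4 - 7t, y = -4 + 3t, z = 4 - 8t

x = 4 - 7t, y = -4 + 3t, z = 4 - 8t


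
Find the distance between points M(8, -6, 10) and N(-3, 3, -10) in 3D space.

d = √[(x₂-x₁)² + (y₂-y₁)² + (z₂-z₁)²]
  = √[(-11)² + 9² + (-20)²]
  = √[121 + 81 + 400]
  = √602
  ≈ 24.54

24.54


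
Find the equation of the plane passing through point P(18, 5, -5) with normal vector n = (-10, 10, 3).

The plane through P with normal n = (a, b, c) satisfies n·(r - P) = 0,
i.e. ax + by + cz = a·x₀ + b·y₀ + c·z₀.
d = (-10)·18 + 10·5 + 3·(-5)
  = -180 + 50 - 15
  = -145
Equation: -10x + 10y + 3z = -145

-10x + 10y + 3z = -145


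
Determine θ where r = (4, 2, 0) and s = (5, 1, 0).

r·s = 4·5 + 2·1 + 0·0 = 20 + 2 + 0 = 22
|r| = √(4² + 2² + 0²) = √20 ≈ 4.472
|s| = √(5² + 1² + 0²) = √26 ≈ 5.099
cos θ = (r·s)/(|r||s|) = 22/(4.472·5.099) ≈ 0.9648
θ = arccos(0.9648) ≈ 15.26°

15.26°


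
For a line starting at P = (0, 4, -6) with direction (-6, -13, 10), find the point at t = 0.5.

P(t) = P + t·d
  = (0 + (-6)·0.5, 4 + (-13)·0.5, -6 + 10·0.5)
  = (0 - 3, 4 - 6.5, -6 + 5)
  = (-3, -2.5, -1)

(-3, -2.5, -1)


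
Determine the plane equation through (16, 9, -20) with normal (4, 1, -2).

The plane through P with normal n = (a, b, c) satisfies n·(r - P) = 0,
i.e. ax + by + cz = a·x₀ + b·y₀ + c·z₀.
d = 4·16 + 1·9 + (-2)·(-20)
  = 64 + 9 + 40
  = 113
Equation: 4x + y - 2z = 113

4x + y - 2z = 113


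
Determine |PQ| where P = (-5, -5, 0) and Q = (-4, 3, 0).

d = √[(x₂-x₁)² + (y₂-y₁)² + (z₂-z₁)²]
  = √[1² + 8² + 0²]
  = √[1 + 64 + 0]
  = √65
  ≈ 8.062

8.062


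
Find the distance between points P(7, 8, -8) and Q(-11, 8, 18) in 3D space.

d = √[(x₂-x₁)² + (y₂-y₁)² + (z₂-z₁)²]
  = √[(-18)² + 0² + 26²]
  = √[324 + 0 + 676]
  = √1000
  ≈ 31.62

31.62


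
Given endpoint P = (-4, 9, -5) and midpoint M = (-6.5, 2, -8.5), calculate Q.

Q = 2M - P
  = (2·(-6.5) - (-4), 2·2 - 9, 2·(-8.5) - (-5))
  = (-13 + 4, 4 - 9, -17 + 5)
  = (-9, -5, -12)

(-9, -5, -12)


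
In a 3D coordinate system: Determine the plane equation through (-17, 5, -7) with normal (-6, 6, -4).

The plane through P with normal n = (a, b, c) satisfies n·(r - P) = 0,
i.e. ax + by + cz = a·x₀ + b·y₀ + c·z₀.
d = (-6)·(-17) + 6·5 + (-4)·(-7)
  = 102 + 30 + 28
  = 160
Equation: -6x + 6y - 4z = 160

-6x + 6y - 4z = 160


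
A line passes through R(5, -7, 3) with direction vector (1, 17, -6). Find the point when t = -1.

P(t) = R + t·d
  = (5 + 1·(-1), -7 + 17·(-1), 3 + (-6)·(-1))
  = (5 - 1, -7 - 17, 3 + 6)
  = (4, -24, 9)

(4, -24, 9)


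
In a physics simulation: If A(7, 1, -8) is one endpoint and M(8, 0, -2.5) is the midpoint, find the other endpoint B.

B = 2M - A
  = (2·8 - 7, 2·0 - 1, 2·(-2.5) - (-8))
  = (16 - 7, 0 - 1, -5 + 8)
  = (9, -1, 3)

(9, -1, 3)


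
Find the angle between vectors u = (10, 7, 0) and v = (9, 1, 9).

u·v = 10·9 + 7·1 + 0·9 = 90 + 7 + 0 = 97
|u| = √(10² + 7² + 0²) = √149 ≈ 12.21
|v| = √(9² + 1² + 9²) = √163 ≈ 12.77
cos θ = (u·v)/(|u||v|) = 97/(12.21·12.77) ≈ 0.6224
θ = arccos(0.6224) ≈ 51.51°

51.51°


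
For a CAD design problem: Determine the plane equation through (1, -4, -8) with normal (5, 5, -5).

The plane through P with normal n = (a, b, c) satisfies n·(r - P) = 0,
i.e. ax + by + cz = a·x₀ + b·y₀ + c·z₀.
d = 5·1 + 5·(-4) + (-5)·(-8)
  = 5 - 20 + 40
  = 25
Equation: 5x + 5y - 5z = 25

5x + 5y - 5z = 25


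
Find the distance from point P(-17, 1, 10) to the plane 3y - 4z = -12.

distance = |a·x₀ + b·y₀ + c·z₀ - d| / √(a² + b² + c²)
  = |0·(-17) + 3·1 + (-4)·10 - (-12)| / √(0² + 3² + (-4)²)
  = |0 + 3 - 40 + 12| / √(0 + 9 + 16)
  = |-25| / √25
  = 25 / 5
  ≈ 5

5


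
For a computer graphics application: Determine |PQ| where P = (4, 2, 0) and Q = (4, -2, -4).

d = √[(x₂-x₁)² + (y₂-y₁)² + (z₂-z₁)²]
  = √[0² + (-4)² + (-4)²]
  = √[0 + 16 + 16]
  = √32
  ≈ 5.657

5.657


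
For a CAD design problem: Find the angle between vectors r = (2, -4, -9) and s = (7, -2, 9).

r·s = 2·7 + (-4)·(-2) + (-9)·9 = 14 + 8 - 81 = -59
|r| = √(2² + (-4)² + (-9)²) = √101 ≈ 10.05
|s| = √(7² + (-2)² + 9²) = √134 ≈ 11.58
cos θ = (r·s)/(|r||s|) = -59/(10.05·11.58) ≈ -0.5072
θ = arccos(-0.5072) ≈ 120.5°

120.5°


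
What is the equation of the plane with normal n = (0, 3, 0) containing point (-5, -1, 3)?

The plane through P with normal n = (a, b, c) satisfies n·(r - P) = 0,
i.e. ax + by + cz = a·x₀ + b·y₀ + c·z₀.
d = 0·(-5) + 3·(-1) + 0·3
  = 0 - 3 + 0
  = -3
Equation: 3y = -3

3y = -3


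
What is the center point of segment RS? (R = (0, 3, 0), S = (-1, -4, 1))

M = ((x₁+x₂)/2, (y₁+y₂)/2, (z₁+z₂)/2)
  = ((0 - 1)/2, (3 - 4)/2, (0 + 1)/2)
  = (-1/2, -1/2, 1/2)
  = (-0.5, -0.5, 0.5)

(-0.5, -0.5, 0.5)


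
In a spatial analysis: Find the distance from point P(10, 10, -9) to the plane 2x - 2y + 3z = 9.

distance = |a·x₀ + b·y₀ + c·z₀ - d| / √(a² + b² + c²)
  = |2·10 + (-2)·10 + 3·(-9) - 9| / √(2² + (-2)² + 3²)
  = |20 - 20 - 27 - 9| / √(4 + 4 + 9)
  = |-36| / √17
  = 36 / 4.123
  ≈ 8.731

8.731


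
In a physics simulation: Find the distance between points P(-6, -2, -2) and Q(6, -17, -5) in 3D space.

d = √[(x₂-x₁)² + (y₂-y₁)² + (z₂-z₁)²]
  = √[12² + (-15)² + (-3)²]
  = √[144 + 225 + 9]
  = √378
  ≈ 19.44

19.44


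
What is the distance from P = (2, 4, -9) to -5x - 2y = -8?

distance = |a·x₀ + b·y₀ + c·z₀ - d| / √(a² + b² + c²)
  = |(-5)·2 + (-2)·4 + 0·(-9) - (-8)| / √((-5)² + (-2)² + 0²)
  = |-10 - 8 + 0 + 8| / √(25 + 4 + 0)
  = |-10| / √29
  = 10 / 5.385
  ≈ 1.857

1.857


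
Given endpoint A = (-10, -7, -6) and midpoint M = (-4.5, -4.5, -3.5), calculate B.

B = 2M - A
  = (2·(-4.5) - (-10), 2·(-4.5) - (-7), 2·(-3.5) - (-6))
  = (-9 + 10, -9 + 7, -7 + 6)
  = (1, -2, -1)

(1, -2, -1)


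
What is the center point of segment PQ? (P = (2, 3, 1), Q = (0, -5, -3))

M = ((x₁+x₂)/2, (y₁+y₂)/2, (z₁+z₂)/2)
  = ((2 + 0)/2, (3 - 5)/2, (1 - 3)/2)
  = (2/2, -2/2, -2/2)
  = (1, -1, -1)

(1, -1, -1)


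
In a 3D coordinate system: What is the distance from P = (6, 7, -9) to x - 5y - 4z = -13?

distance = |a·x₀ + b·y₀ + c·z₀ - d| / √(a² + b² + c²)
  = |1·6 + (-5)·7 + (-4)·(-9) - (-13)| / √(1² + (-5)² + (-4)²)
  = |6 - 35 + 36 + 13| / √(1 + 25 + 16)
  = |20| / √42
  = 20 / 6.481
  ≈ 3.086

3.086


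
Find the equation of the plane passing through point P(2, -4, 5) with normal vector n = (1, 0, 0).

The plane through P with normal n = (a, b, c) satisfies n·(r - P) = 0,
i.e. ax + by + cz = a·x₀ + b·y₀ + c·z₀.
d = 1·2 + 0·(-4) + 0·5
  = 2 + 0 + 0
  = 2
Equation: x = 2

x = 2


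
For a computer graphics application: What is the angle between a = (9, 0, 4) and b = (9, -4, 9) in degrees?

a·b = 9·9 + 0·(-4) + 4·9 = 81 + 0 + 36 = 117
|a| = √(9² + 0² + 4²) = √97 ≈ 9.849
|b| = √(9² + (-4)² + 9²) = √178 ≈ 13.34
cos θ = (a·b)/(|a||b|) = 117/(9.849·13.34) ≈ 0.8904
θ = arccos(0.8904) ≈ 27.08°

27.08°


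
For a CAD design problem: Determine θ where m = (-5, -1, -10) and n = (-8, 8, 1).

m·n = (-5)·(-8) + (-1)·8 + (-10)·1 = 40 - 8 - 10 = 22
|m| = √((-5)² + (-1)² + (-10)²) = √126 ≈ 11.22
|n| = √((-8)² + 8² + 1²) = √129 ≈ 11.36
cos θ = (m·n)/(|m||n|) = 22/(11.22·11.36) ≈ 0.1726
θ = arccos(0.1726) ≈ 80.06°

80.06°


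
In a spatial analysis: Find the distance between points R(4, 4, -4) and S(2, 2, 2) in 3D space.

d = √[(x₂-x₁)² + (y₂-y₁)² + (z₂-z₁)²]
  = √[(-2)² + (-2)² + 6²]
  = √[4 + 4 + 36]
  = √44
  ≈ 6.633

6.633


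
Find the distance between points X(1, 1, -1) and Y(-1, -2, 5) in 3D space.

d = √[(x₂-x₁)² + (y₂-y₁)² + (z₂-z₁)²]
  = √[(-2)² + (-3)² + 6²]
  = √[4 + 9 + 36]
  = √49
  ≈ 7

7


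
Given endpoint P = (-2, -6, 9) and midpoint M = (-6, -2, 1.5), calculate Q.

Q = 2M - P
  = (2·(-6) - (-2), 2·(-2) - (-6), 2·1.5 - 9)
  = (-12 + 2, -4 + 6, 3 - 9)
  = (-10, 2, -6)

(-10, 2, -6)


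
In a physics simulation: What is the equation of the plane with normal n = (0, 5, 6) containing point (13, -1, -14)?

The plane through P with normal n = (a, b, c) satisfies n·(r - P) = 0,
i.e. ax + by + cz = a·x₀ + b·y₀ + c·z₀.
d = 0·13 + 5·(-1) + 6·(-14)
  = 0 - 5 - 84
  = -89
Equation: 5y + 6z = -89

5y + 6z = -89


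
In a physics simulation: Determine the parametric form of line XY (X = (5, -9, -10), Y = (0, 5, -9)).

Direction vector d = Y - X = (0 - 5, 5 + 9, -9 + 10) = (-5, 14, 1)
Parametric form r = X + t·d:
x = 5 - 5t, y = -9 + 14t, z = -10 + t

x = 5 - 5t, y = -9 + 14t, z = -10 + t


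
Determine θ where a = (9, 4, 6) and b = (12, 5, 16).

a·b = 9·12 + 4·5 + 6·16 = 108 + 20 + 96 = 224
|a| = √(9² + 4² + 6²) = √133 ≈ 11.53
|b| = √(12² + 5² + 16²) = √425 ≈ 20.62
cos θ = (a·b)/(|a||b|) = 224/(11.53·20.62) ≈ 0.9422
θ = arccos(0.9422) ≈ 19.58°

19.58°


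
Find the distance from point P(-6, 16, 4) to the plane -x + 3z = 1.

distance = |a·x₀ + b·y₀ + c·z₀ - d| / √(a² + b² + c²)
  = |(-1)·(-6) + 0·16 + 3·4 - 1| / √((-1)² + 0² + 3²)
  = |6 + 0 + 12 - 1| / √(1 + 0 + 9)
  = |17| / √10
  = 17 / 3.162
  ≈ 5.376

5.376


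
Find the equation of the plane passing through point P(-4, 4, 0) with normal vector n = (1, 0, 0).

The plane through P with normal n = (a, b, c) satisfies n·(r - P) = 0,
i.e. ax + by + cz = a·x₀ + b·y₀ + c·z₀.
d = 1·(-4) + 0·4 + 0·0
  = -4 + 0 + 0
  = -4
Equation: x = -4

x = -4


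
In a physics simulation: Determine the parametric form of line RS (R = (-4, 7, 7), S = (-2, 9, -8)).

Direction vector d = S - R = (-2 + 4, 9 - 7, -8 - 7) = (2, 2, -15)
Parametric form r = R + t·d:
x = -4 + 2t, y = 7 + 2t, z = 7 - 15t

x = -4 + 2t, y = 7 + 2t, z = 7 - 15t


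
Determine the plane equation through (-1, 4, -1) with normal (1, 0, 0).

The plane through P with normal n = (a, b, c) satisfies n·(r - P) = 0,
i.e. ax + by + cz = a·x₀ + b·y₀ + c·z₀.
d = 1·(-1) + 0·4 + 0·(-1)
  = -1 + 0 + 0
  = -1
Equation: x = -1

x = -1


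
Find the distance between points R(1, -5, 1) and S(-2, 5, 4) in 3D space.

d = √[(x₂-x₁)² + (y₂-y₁)² + (z₂-z₁)²]
  = √[(-3)² + 10² + 3²]
  = √[9 + 100 + 9]
  = √118
  ≈ 10.86

10.86


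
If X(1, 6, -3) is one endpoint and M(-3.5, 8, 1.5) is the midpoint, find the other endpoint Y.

Y = 2M - X
  = (2·(-3.5) - 1, 2·8 - 6, 2·1.5 - (-3))
  = (-7 - 1, 16 - 6, 3 + 3)
  = (-8, 10, 6)

(-8, 10, 6)


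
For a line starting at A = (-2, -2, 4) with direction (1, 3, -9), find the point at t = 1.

P(t) = A + t·d
  = (-2 + 1·1, -2 + 3·1, 4 + (-9)·1)
  = (-2 + 1, -2 + 3, 4 - 9)
  = (-1, 1, -5)

(-1, 1, -5)


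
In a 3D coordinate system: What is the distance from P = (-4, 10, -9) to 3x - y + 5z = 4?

distance = |a·x₀ + b·y₀ + c·z₀ - d| / √(a² + b² + c²)
  = |3·(-4) + (-1)·10 + 5·(-9) - 4| / √(3² + (-1)² + 5²)
  = |-12 - 10 - 45 - 4| / √(9 + 1 + 25)
  = |-71| / √35
  = 71 / 5.916
  ≈ 12

12


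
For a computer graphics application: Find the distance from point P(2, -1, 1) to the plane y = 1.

distance = |a·x₀ + b·y₀ + c·z₀ - d| / √(a² + b² + c²)
  = |0·2 + 1·(-1) + 0·1 - 1| / √(0² + 1² + 0²)
  = |0 - 1 + 0 - 1| / √(0 + 1 + 0)
  = |-2| / √1
  = 2 / 1
  ≈ 2

2


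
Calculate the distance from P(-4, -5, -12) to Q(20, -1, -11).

d = √[(x₂-x₁)² + (y₂-y₁)² + (z₂-z₁)²]
  = √[24² + 4² + 1²]
  = √[576 + 16 + 1]
  = √593
  ≈ 24.35

24.35


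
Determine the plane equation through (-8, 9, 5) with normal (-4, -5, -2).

The plane through P with normal n = (a, b, c) satisfies n·(r - P) = 0,
i.e. ax + by + cz = a·x₀ + b·y₀ + c·z₀.
d = (-4)·(-8) + (-5)·9 + (-2)·5
  = 32 - 45 - 10
  = -23
Equation: -4x - 5y - 2z = -23

-4x - 5y - 2z = -23


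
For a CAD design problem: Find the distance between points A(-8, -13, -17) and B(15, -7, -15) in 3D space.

d = √[(x₂-x₁)² + (y₂-y₁)² + (z₂-z₁)²]
  = √[23² + 6² + 2²]
  = √[529 + 36 + 4]
  = √569
  ≈ 23.85

23.85


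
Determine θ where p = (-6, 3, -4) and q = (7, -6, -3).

p·q = (-6)·7 + 3·(-6) + (-4)·(-3) = -42 - 18 + 12 = -48
|p| = √((-6)² + 3² + (-4)²) = √61 ≈ 7.81
|q| = √(7² + (-6)² + (-3)²) = √94 ≈ 9.695
cos θ = (p·q)/(|p||q|) = -48/(7.81·9.695) ≈ -0.6339
θ = arccos(-0.6339) ≈ 129.3°

129.3°


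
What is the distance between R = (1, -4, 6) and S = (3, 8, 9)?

d = √[(x₂-x₁)² + (y₂-y₁)² + (z₂-z₁)²]
  = √[2² + 12² + 3²]
  = √[4 + 144 + 9]
  = √157
  ≈ 12.53

12.53


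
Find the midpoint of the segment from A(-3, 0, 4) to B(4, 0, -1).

M = ((x₁+x₂)/2, (y₁+y₂)/2, (z₁+z₂)/2)
  = ((-3 + 4)/2, (0 + 0)/2, (4 - 1)/2)
  = (1/2, 0/2, 3/2)
  = (0.5, 0, 1.5)

(0.5, 0, 1.5)


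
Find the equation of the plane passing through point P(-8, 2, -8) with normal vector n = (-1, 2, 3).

The plane through P with normal n = (a, b, c) satisfies n·(r - P) = 0,
i.e. ax + by + cz = a·x₀ + b·y₀ + c·z₀.
d = (-1)·(-8) + 2·2 + 3·(-8)
  = 8 + 4 - 24
  = -12
Equation: -x + 2y + 3z = -12

-x + 2y + 3z = -12


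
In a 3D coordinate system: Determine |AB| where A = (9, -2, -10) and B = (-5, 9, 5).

d = √[(x₂-x₁)² + (y₂-y₁)² + (z₂-z₁)²]
  = √[(-14)² + 11² + 15²]
  = √[196 + 121 + 225]
  = √542
  ≈ 23.28

23.28


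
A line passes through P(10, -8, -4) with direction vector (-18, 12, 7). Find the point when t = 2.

P(t) = P + t·d
  = (10 + (-18)·2, -8 + 12·2, -4 + 7·2)
  = (10 - 36, -8 + 24, -4 + 14)
  = (-26, 16, 10)

(-26, 16, 10)


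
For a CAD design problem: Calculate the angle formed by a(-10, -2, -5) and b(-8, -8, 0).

a·b = (-10)·(-8) + (-2)·(-8) + (-5)·0 = 80 + 16 + 0 = 96
|a| = √((-10)² + (-2)² + (-5)²) = √129 ≈ 11.36
|b| = √((-8)² + (-8)² + 0²) = √128 ≈ 11.31
cos θ = (a·b)/(|a||b|) = 96/(11.36·11.31) ≈ 0.7471
θ = arccos(0.7471) ≈ 41.66°

41.66°


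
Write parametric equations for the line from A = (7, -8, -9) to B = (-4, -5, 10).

Direction vector d = B - A = (-4 - 7, -5 + 8, 10 + 9) = (-11, 3, 19)
Parametric form r = A + t·d:
x = 7 - 11t, y = -8 + 3t, z = -9 + 19t

x = 7 - 11t, y = -8 + 3t, z = -9 + 19t


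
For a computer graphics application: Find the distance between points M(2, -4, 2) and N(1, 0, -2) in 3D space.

d = √[(x₂-x₁)² + (y₂-y₁)² + (z₂-z₁)²]
  = √[(-1)² + 4² + (-4)²]
  = √[1 + 16 + 16]
  = √33
  ≈ 5.745

5.745


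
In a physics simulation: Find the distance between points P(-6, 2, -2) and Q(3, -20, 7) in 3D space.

d = √[(x₂-x₁)² + (y₂-y₁)² + (z₂-z₁)²]
  = √[9² + (-22)² + 9²]
  = √[81 + 484 + 81]
  = √646
  ≈ 25.42

25.42


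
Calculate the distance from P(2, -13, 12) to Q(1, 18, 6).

d = √[(x₂-x₁)² + (y₂-y₁)² + (z₂-z₁)²]
  = √[(-1)² + 31² + (-6)²]
  = √[1 + 961 + 36]
  = √998
  ≈ 31.59

31.59


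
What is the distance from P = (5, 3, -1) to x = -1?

distance = |a·x₀ + b·y₀ + c·z₀ - d| / √(a² + b² + c²)
  = |1·5 + 0·3 + 0·(-1) - (-1)| / √(1² + 0² + 0²)
  = |5 + 0 + 0 + 1| / √(1 + 0 + 0)
  = |6| / √1
  = 6 / 1
  ≈ 6

6


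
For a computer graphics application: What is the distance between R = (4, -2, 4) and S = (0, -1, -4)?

d = √[(x₂-x₁)² + (y₂-y₁)² + (z₂-z₁)²]
  = √[(-4)² + 1² + (-8)²]
  = √[16 + 1 + 64]
  = √81
  ≈ 9

9


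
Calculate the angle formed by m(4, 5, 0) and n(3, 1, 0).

m·n = 4·3 + 5·1 + 0·0 = 12 + 5 + 0 = 17
|m| = √(4² + 5² + 0²) = √41 ≈ 6.403
|n| = √(3² + 1² + 0²) = √10 ≈ 3.162
cos θ = (m·n)/(|m||n|) = 17/(6.403·3.162) ≈ 0.8396
θ = arccos(0.8396) ≈ 32.91°

32.91°


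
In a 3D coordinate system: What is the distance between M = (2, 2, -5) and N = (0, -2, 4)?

d = √[(x₂-x₁)² + (y₂-y₁)² + (z₂-z₁)²]
  = √[(-2)² + (-4)² + 9²]
  = √[4 + 16 + 81]
  = √101
  ≈ 10.05

10.05


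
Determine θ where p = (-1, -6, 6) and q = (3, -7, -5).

p·q = (-1)·3 + (-6)·(-7) + 6·(-5) = -3 + 42 - 30 = 9
|p| = √((-1)² + (-6)² + 6²) = √73 ≈ 8.544
|q| = √(3² + (-7)² + (-5)²) = √83 ≈ 9.11
cos θ = (p·q)/(|p||q|) = 9/(8.544·9.11) ≈ 0.1156
θ = arccos(0.1156) ≈ 83.36°

83.36°


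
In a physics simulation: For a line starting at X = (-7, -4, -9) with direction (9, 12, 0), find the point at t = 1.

P(t) = X + t·d
  = (-7 + 9·1, -4 + 12·1, -9 + 0·1)
  = (-7 + 9, -4 + 12, -9 + 0)
  = (2, 8, -9)

(2, 8, -9)


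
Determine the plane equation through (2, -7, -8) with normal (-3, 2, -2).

The plane through P with normal n = (a, b, c) satisfies n·(r - P) = 0,
i.e. ax + by + cz = a·x₀ + b·y₀ + c·z₀.
d = (-3)·2 + 2·(-7) + (-2)·(-8)
  = -6 - 14 + 16
  = -4
Equation: -3x + 2y - 2z = -4

-3x + 2y - 2z = -4


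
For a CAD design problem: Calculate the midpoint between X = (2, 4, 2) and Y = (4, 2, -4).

M = ((x₁+x₂)/2, (y₁+y₂)/2, (z₁+z₂)/2)
  = ((2 + 4)/2, (4 + 2)/2, (2 - 4)/2)
  = (6/2, 6/2, -2/2)
  = (3, 3, -1)

(3, 3, -1)


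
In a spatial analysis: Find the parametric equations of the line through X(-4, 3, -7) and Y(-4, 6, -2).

Direction vector d = Y - X = (-4 + 4, 6 - 3, -2 + 7) = (0, 3, 5)
Parametric form r = X + t·d:
x = -4, y = 3 + 3t, z = -7 + 5t

x = -4, y = 3 + 3t, z = -7 + 5t


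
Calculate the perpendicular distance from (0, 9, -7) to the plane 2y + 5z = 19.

distance = |a·x₀ + b·y₀ + c·z₀ - d| / √(a² + b² + c²)
  = |0·0 + 2·9 + 5·(-7) - 19| / √(0² + 2² + 5²)
  = |0 + 18 - 35 - 19| / √(0 + 4 + 25)
  = |-36| / √29
  = 36 / 5.385
  ≈ 6.685

6.685


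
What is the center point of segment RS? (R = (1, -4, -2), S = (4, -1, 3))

M = ((x₁+x₂)/2, (y₁+y₂)/2, (z₁+z₂)/2)
  = ((1 + 4)/2, (-4 - 1)/2, (-2 + 3)/2)
  = (5/2, -5/2, 1/2)
  = (2.5, -2.5, 0.5)

(2.5, -2.5, 0.5)


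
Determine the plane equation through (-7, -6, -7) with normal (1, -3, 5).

The plane through P with normal n = (a, b, c) satisfies n·(r - P) = 0,
i.e. ax + by + cz = a·x₀ + b·y₀ + c·z₀.
d = 1·(-7) + (-3)·(-6) + 5·(-7)
  = -7 + 18 - 35
  = -24
Equation: x - 3y + 5z = -24

x - 3y + 5z = -24


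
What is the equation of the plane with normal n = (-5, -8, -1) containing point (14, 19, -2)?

The plane through P with normal n = (a, b, c) satisfies n·(r - P) = 0,
i.e. ax + by + cz = a·x₀ + b·y₀ + c·z₀.
d = (-5)·14 + (-8)·19 + (-1)·(-2)
  = -70 - 152 + 2
  = -220
Equation: -5x - 8y - z = -220

-5x - 8y - z = -220


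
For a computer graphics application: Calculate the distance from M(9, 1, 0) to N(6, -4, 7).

d = √[(x₂-x₁)² + (y₂-y₁)² + (z₂-z₁)²]
  = √[(-3)² + (-5)² + 7²]
  = √[9 + 25 + 49]
  = √83
  ≈ 9.11

9.11


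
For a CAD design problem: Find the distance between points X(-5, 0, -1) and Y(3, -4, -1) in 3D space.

d = √[(x₂-x₁)² + (y₂-y₁)² + (z₂-z₁)²]
  = √[8² + (-4)² + 0²]
  = √[64 + 16 + 0]
  = √80
  ≈ 8.944

8.944


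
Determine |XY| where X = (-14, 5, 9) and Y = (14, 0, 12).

d = √[(x₂-x₁)² + (y₂-y₁)² + (z₂-z₁)²]
  = √[28² + (-5)² + 3²]
  = √[784 + 25 + 9]
  = √818
  ≈ 28.6

28.6


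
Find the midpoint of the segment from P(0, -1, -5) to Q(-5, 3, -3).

M = ((x₁+x₂)/2, (y₁+y₂)/2, (z₁+z₂)/2)
  = ((0 - 5)/2, (-1 + 3)/2, (-5 - 3)/2)
  = (-5/2, 2/2, -8/2)
  = (-2.5, 1, -4)

(-2.5, 1, -4)


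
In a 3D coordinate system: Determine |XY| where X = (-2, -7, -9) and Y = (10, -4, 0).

d = √[(x₂-x₁)² + (y₂-y₁)² + (z₂-z₁)²]
  = √[12² + 3² + 9²]
  = √[144 + 9 + 81]
  = √234
  ≈ 15.3

15.3


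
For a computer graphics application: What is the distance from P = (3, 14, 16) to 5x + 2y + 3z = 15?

distance = |a·x₀ + b·y₀ + c·z₀ - d| / √(a² + b² + c²)
  = |5·3 + 2·14 + 3·16 - 15| / √(5² + 2² + 3²)
  = |15 + 28 + 48 - 15| / √(25 + 4 + 9)
  = |76| / √38
  = 76 / 6.164
  ≈ 12.33

12.33


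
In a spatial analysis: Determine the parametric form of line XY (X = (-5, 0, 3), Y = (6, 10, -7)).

Direction vector d = Y - X = (6 + 5, 10 + 0, -7 - 3) = (11, 10, -10)
Parametric form r = X + t·d:
x = -5 + 11t, y = 0 + 10t, z = 3 - 10t

x = -5 + 11t, y = 0 + 10t, z = 3 - 10t


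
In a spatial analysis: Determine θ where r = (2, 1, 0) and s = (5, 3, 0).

r·s = 2·5 + 1·3 + 0·0 = 10 + 3 + 0 = 13
|r| = √(2² + 1² + 0²) = √5 ≈ 2.236
|s| = √(5² + 3² + 0²) = √34 ≈ 5.831
cos θ = (r·s)/(|r||s|) = 13/(2.236·5.831) ≈ 0.9971
θ = arccos(0.9971) ≈ 4.399°

4.399°


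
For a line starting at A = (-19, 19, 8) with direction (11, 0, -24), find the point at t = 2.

P(t) = A + t·d
  = (-19 + 11·2, 19 + 0·2, 8 + (-24)·2)
  = (-19 + 22, 19 + 0, 8 - 48)
  = (3, 19, -40)

(3, 19, -40)


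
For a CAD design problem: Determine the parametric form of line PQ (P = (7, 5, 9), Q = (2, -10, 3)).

Direction vector d = Q - P = (2 - 7, -10 - 5, 3 - 9) = (-5, -15, -6)
Parametric form r = P + t·d:
x = 7 - 5t, y = 5 - 15t, z = 9 - 6t

x = 7 - 5t, y = 5 - 15t, z = 9 - 6t


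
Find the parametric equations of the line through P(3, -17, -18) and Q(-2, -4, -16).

Direction vector d = Q - P = (-2 - 3, -4 + 17, -16 + 18) = (-5, 13, 2)
Parametric form r = P + t·d:
x = 3 - 5t, y = -17 + 13t, z = -18 + 2t

x = 3 - 5t, y = -17 + 13t, z = -18 + 2t


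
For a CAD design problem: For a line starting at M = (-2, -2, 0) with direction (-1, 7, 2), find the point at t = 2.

P(t) = M + t·d
  = (-2 + (-1)·2, -2 + 7·2, 0 + 2·2)
  = (-2 - 2, -2 + 14, 0 + 4)
  = (-4, 12, 4)

(-4, 12, 4)


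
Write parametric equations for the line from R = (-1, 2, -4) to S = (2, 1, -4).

Direction vector d = S - R = (2 + 1, 1 - 2, -4 + 4) = (3, -1, 0)
Parametric form r = R + t·d:
x = -1 + 3t, y = 2 - t, z = -4

x = -1 + 3t, y = 2 - t, z = -4


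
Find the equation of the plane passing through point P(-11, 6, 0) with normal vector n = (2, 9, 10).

The plane through P with normal n = (a, b, c) satisfies n·(r - P) = 0,
i.e. ax + by + cz = a·x₀ + b·y₀ + c·z₀.
d = 2·(-11) + 9·6 + 10·0
  = -22 + 54 + 0
  = 32
Equation: 2x + 9y + 10z = 32

2x + 9y + 10z = 32


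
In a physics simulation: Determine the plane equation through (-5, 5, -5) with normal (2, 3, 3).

The plane through P with normal n = (a, b, c) satisfies n·(r - P) = 0,
i.e. ax + by + cz = a·x₀ + b·y₀ + c·z₀.
d = 2·(-5) + 3·5 + 3·(-5)
  = -10 + 15 - 15
  = -10
Equation: 2x + 3y + 3z = -10

2x + 3y + 3z = -10


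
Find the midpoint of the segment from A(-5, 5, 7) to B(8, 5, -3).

M = ((x₁+x₂)/2, (y₁+y₂)/2, (z₁+z₂)/2)
  = ((-5 + 8)/2, (5 + 5)/2, (7 - 3)/2)
  = (3/2, 10/2, 4/2)
  = (1.5, 5, 2)

(1.5, 5, 2)


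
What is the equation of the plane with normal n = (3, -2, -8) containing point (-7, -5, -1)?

The plane through P with normal n = (a, b, c) satisfies n·(r - P) = 0,
i.e. ax + by + cz = a·x₀ + b·y₀ + c·z₀.
d = 3·(-7) + (-2)·(-5) + (-8)·(-1)
  = -21 + 10 + 8
  = -3
Equation: 3x - 2y - 8z = -3

3x - 2y - 8z = -3


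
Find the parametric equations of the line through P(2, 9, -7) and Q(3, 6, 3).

Direction vector d = Q - P = (3 - 2, 6 - 9, 3 + 7) = (1, -3, 10)
Parametric form r = P + t·d:
x = 2 + t, y = 9 - 3t, z = -7 + 10t

x = 2 + t, y = 9 - 3t, z = -7 + 10t


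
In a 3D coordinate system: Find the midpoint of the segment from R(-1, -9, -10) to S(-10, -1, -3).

M = ((x₁+x₂)/2, (y₁+y₂)/2, (z₁+z₂)/2)
  = ((-1 - 10)/2, (-9 - 1)/2, (-10 - 3)/2)
  = (-11/2, -10/2, -13/2)
  = (-5.5, -5, -6.5)

(-5.5, -5, -6.5)


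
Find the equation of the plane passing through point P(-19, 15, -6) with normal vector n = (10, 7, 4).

The plane through P with normal n = (a, b, c) satisfies n·(r - P) = 0,
i.e. ax + by + cz = a·x₀ + b·y₀ + c·z₀.
d = 10·(-19) + 7·15 + 4·(-6)
  = -190 + 105 - 24
  = -109
Equation: 10x + 7y + 4z = -109

10x + 7y + 4z = -109


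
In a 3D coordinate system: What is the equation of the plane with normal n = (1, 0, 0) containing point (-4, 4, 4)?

The plane through P with normal n = (a, b, c) satisfies n·(r - P) = 0,
i.e. ax + by + cz = a·x₀ + b·y₀ + c·z₀.
d = 1·(-4) + 0·4 + 0·4
  = -4 + 0 + 0
  = -4
Equation: x = -4

x = -4


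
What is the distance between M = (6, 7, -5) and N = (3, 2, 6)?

d = √[(x₂-x₁)² + (y₂-y₁)² + (z₂-z₁)²]
  = √[(-3)² + (-5)² + 11²]
  = √[9 + 25 + 121]
  = √155
  ≈ 12.45

12.45


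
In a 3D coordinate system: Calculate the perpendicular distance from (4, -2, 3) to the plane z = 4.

distance = |a·x₀ + b·y₀ + c·z₀ - d| / √(a² + b² + c²)
  = |0·4 + 0·(-2) + 1·3 - 4| / √(0² + 0² + 1²)
  = |0 + 0 + 3 - 4| / √(0 + 0 + 1)
  = |-1| / √1
  = 1 / 1
  ≈ 1

1


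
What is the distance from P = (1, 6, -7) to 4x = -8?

distance = |a·x₀ + b·y₀ + c·z₀ - d| / √(a² + b² + c²)
  = |4·1 + 0·6 + 0·(-7) - (-8)| / √(4² + 0² + 0²)
  = |4 + 0 + 0 + 8| / √(16 + 0 + 0)
  = |12| / √16
  = 12 / 4
  ≈ 3

3


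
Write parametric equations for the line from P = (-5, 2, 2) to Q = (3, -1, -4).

Direction vector d = Q - P = (3 + 5, -1 - 2, -4 - 2) = (8, -3, -6)
Parametric form r = P + t·d:
x = -5 + 8t, y = 2 - 3t, z = 2 - 6t

x = -5 + 8t, y = 2 - 3t, z = 2 - 6t


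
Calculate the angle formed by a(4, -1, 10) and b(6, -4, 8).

a·b = 4·6 + (-1)·(-4) + 10·8 = 24 + 4 + 80 = 108
|a| = √(4² + (-1)² + 10²) = √117 ≈ 10.82
|b| = √(6² + (-4)² + 8²) = √116 ≈ 10.77
cos θ = (a·b)/(|a||b|) = 108/(10.82·10.77) ≈ 0.927
θ = arccos(0.927) ≈ 22.02°

22.02°


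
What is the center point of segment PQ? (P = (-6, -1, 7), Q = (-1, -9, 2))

M = ((x₁+x₂)/2, (y₁+y₂)/2, (z₁+z₂)/2)
  = ((-6 - 1)/2, (-1 - 9)/2, (7 + 2)/2)
  = (-7/2, -10/2, 9/2)
  = (-3.5, -5, 4.5)

(-3.5, -5, 4.5)


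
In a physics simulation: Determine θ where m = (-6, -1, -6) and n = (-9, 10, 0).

m·n = (-6)·(-9) + (-1)·10 + (-6)·0 = 54 - 10 + 0 = 44
|m| = √((-6)² + (-1)² + (-6)²) = √73 ≈ 8.544
|n| = √((-9)² + 10² + 0²) = √181 ≈ 13.45
cos θ = (m·n)/(|m||n|) = 44/(8.544·13.45) ≈ 0.3828
θ = arccos(0.3828) ≈ 67.49°

67.49°


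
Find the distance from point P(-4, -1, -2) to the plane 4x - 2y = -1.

distance = |a·x₀ + b·y₀ + c·z₀ - d| / √(a² + b² + c²)
  = |4·(-4) + (-2)·(-1) + 0·(-2) - (-1)| / √(4² + (-2)² + 0²)
  = |-16 + 2 + 0 + 1| / √(16 + 4 + 0)
  = |-13| / √20
  = 13 / 4.472
  ≈ 2.907

2.907


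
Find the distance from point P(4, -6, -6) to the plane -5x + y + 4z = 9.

distance = |a·x₀ + b·y₀ + c·z₀ - d| / √(a² + b² + c²)
  = |(-5)·4 + 1·(-6) + 4·(-6) - 9| / √((-5)² + 1² + 4²)
  = |-20 - 6 - 24 - 9| / √(25 + 1 + 16)
  = |-59| / √42
  = 59 / 6.481
  ≈ 9.104

9.104


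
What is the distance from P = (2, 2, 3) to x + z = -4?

distance = |a·x₀ + b·y₀ + c·z₀ - d| / √(a² + b² + c²)
  = |1·2 + 0·2 + 1·3 - (-4)| / √(1² + 0² + 1²)
  = |2 + 0 + 3 + 4| / √(1 + 0 + 1)
  = |9| / √2
  = 9 / 1.414
  ≈ 6.364

6.364


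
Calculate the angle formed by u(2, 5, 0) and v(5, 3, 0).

u·v = 2·5 + 5·3 + 0·0 = 10 + 15 + 0 = 25
|u| = √(2² + 5² + 0²) = √29 ≈ 5.385
|v| = √(5² + 3² + 0²) = √34 ≈ 5.831
cos θ = (u·v)/(|u||v|) = 25/(5.385·5.831) ≈ 0.7962
θ = arccos(0.7962) ≈ 37.23°

37.23°


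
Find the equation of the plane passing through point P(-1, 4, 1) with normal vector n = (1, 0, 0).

The plane through P with normal n = (a, b, c) satisfies n·(r - P) = 0,
i.e. ax + by + cz = a·x₀ + b·y₀ + c·z₀.
d = 1·(-1) + 0·4 + 0·1
  = -1 + 0 + 0
  = -1
Equation: x = -1

x = -1


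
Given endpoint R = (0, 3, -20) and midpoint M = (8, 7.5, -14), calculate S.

S = 2M - R
  = (2·8 - 0, 2·7.5 - 3, 2·(-14) - (-20))
  = (16 + 0, 15 - 3, -28 + 20)
  = (16, 12, -8)

(16, 12, -8)


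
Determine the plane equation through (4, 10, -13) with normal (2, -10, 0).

The plane through P with normal n = (a, b, c) satisfies n·(r - P) = 0,
i.e. ax + by + cz = a·x₀ + b·y₀ + c·z₀.
d = 2·4 + (-10)·10 + 0·(-13)
  = 8 - 100 + 0
  = -92
Equation: 2x - 10y = -92

2x - 10y = -92


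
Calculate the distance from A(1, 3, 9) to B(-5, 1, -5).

d = √[(x₂-x₁)² + (y₂-y₁)² + (z₂-z₁)²]
  = √[(-6)² + (-2)² + (-14)²]
  = √[36 + 4 + 196]
  = √236
  ≈ 15.36

15.36


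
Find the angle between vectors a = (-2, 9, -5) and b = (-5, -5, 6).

a·b = (-2)·(-5) + 9·(-5) + (-5)·6 = 10 - 45 - 30 = -65
|a| = √((-2)² + 9² + (-5)²) = √110 ≈ 10.49
|b| = √((-5)² + (-5)² + 6²) = √86 ≈ 9.274
cos θ = (a·b)/(|a||b|) = -65/(10.49·9.274) ≈ -0.6683
θ = arccos(-0.6683) ≈ 131.9°

131.9°


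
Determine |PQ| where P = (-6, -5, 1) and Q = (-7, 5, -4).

d = √[(x₂-x₁)² + (y₂-y₁)² + (z₂-z₁)²]
  = √[(-1)² + 10² + (-5)²]
  = √[1 + 100 + 25]
  = √126
  ≈ 11.22

11.22


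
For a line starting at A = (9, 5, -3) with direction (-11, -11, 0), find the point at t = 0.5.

P(t) = A + t·d
  = (9 + (-11)·0.5, 5 + (-11)·0.5, -3 + 0·0.5)
  = (9 - 5.5, 5 - 5.5, -3 + 0)
  = (3.5, -0.5, -3)

(3.5, -0.5, -3)


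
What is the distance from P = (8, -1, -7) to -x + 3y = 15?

distance = |a·x₀ + b·y₀ + c·z₀ - d| / √(a² + b² + c²)
  = |(-1)·8 + 3·(-1) + 0·(-7) - 15| / √((-1)² + 3² + 0²)
  = |-8 - 3 + 0 - 15| / √(1 + 9 + 0)
  = |-26| / √10
  = 26 / 3.162
  ≈ 8.222

8.222


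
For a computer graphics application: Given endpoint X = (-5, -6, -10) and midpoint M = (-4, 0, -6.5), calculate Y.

Y = 2M - X
  = (2·(-4) - (-5), 2·0 - (-6), 2·(-6.5) - (-10))
  = (-8 + 5, 0 + 6, -13 + 10)
  = (-3, 6, -3)

(-3, 6, -3)


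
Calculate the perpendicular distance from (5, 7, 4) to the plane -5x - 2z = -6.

distance = |a·x₀ + b·y₀ + c·z₀ - d| / √(a² + b² + c²)
  = |(-5)·5 + 0·7 + (-2)·4 - (-6)| / √((-5)² + 0² + (-2)²)
  = |-25 + 0 - 8 + 6| / √(25 + 0 + 4)
  = |-27| / √29
  = 27 / 5.385
  ≈ 5.014

5.014


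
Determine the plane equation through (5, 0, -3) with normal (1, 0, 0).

The plane through P with normal n = (a, b, c) satisfies n·(r - P) = 0,
i.e. ax + by + cz = a·x₀ + b·y₀ + c·z₀.
d = 1·5 + 0·0 + 0·(-3)
  = 5 + 0 + 0
  = 5
Equation: x = 5

x = 5


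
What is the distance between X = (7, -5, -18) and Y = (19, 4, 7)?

d = √[(x₂-x₁)² + (y₂-y₁)² + (z₂-z₁)²]
  = √[12² + 9² + 25²]
  = √[144 + 81 + 625]
  = √850
  ≈ 29.15

29.15
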